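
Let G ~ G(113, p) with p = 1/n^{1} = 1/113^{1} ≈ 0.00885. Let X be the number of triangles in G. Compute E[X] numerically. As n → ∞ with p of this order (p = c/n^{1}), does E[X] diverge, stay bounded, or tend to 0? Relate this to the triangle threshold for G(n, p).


Number of potential triangles: C(113, 3) = 234136.
Each occurs with probability p³ ≈ (0.00885)³ ≈ 6.930502e-07.
By linearity: E[X] = C(113, 3)·p³ ≈ 234136 · 6.930502e-07 ≈ 0.1623.
Here α = 1, so p = 1/n is exactly at the triangle threshold p ~ 1/n. Asymptotically E[X] → c³/6 = 1³/6 = 1/6 ≈ 0.1667, a bounded constant. In this regime the triangle count is asymptotically Poisson(c³/6).

E[X] ≈ 0.1623; in regime p = Θ(1/n^{1}) E[X] stays bounded (at the triangle threshold p ~ 1/n).


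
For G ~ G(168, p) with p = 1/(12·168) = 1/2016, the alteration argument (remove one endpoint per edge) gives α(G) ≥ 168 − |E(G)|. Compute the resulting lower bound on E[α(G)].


E[|E(G)|] = C(168, 2)·p = 14028 · (1/2016) = 167/24.
E[α(G)] ≥ n − E[|E(G)|] = 168 − 167/24 = 3865/24.
Numerically: ≈ 161.041667.
(This is only a lower bound; the true E[α(G)] may be larger.)

E[α(G)] ≥ 3865/24 ≈ 161.041667.


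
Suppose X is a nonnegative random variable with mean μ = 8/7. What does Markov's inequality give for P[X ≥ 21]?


μ = E[X] = 8/7, a = 21.
Markov: P[X ≥ 21] ≤ μ/a = (8/7)/21 = 8/147.
Numerically: ≈ 0.0544.
(Since a = 21 > μ = 1.1429, the bound 8/147 is < 1 and informative.)

P[X ≥ 21] ≤ 8/147 ≈ 0.0544.


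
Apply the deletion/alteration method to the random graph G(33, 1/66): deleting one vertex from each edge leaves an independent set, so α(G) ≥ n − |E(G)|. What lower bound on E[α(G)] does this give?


E[|E(G)|] = C(33, 2)·p = 528 · (1/66) = 8.
E[α(G)] ≥ n − E[|E(G)|] = 33 − 8 = 25.
Numerically: ≈ 25.0000.
(This is only a lower bound; the true E[α(G)] may be larger.)

E[α(G)] ≥ 25 ≈ 25.0000.


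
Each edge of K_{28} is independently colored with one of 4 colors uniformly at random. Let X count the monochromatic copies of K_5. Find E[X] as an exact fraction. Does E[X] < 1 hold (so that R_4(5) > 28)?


E[X] = C(28, 5) · 4^{1 − 10} = 98280 · 4^{−9} = 98280/262144.
As a reduced fraction: E[X] = 12285/32768 ≈ 0.374908.
Is E[X] < 1? YES.
Since E[X] < 1, there exists a 4-coloring of K_{28} with no monochromatic K_5; hence R_4(5) > 28.

E[X] = 12285/32768 ≈ 0.374908; E[X] < 1, so R_4(5) > 28.


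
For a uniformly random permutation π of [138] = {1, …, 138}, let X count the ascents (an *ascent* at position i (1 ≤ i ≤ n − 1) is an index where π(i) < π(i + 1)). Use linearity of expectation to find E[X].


Write X = Σ X_I over i = 1, …, 137, with X_I the indicator of one ascent.
There are 137 indicators.
For each fixed i, the pair (π(i), π(i+1)) is a uniformly random ordered pair of distinct values from {1, …, 138}; by symmetry P[π(i) < π(i+1)] = 1/2.
By linearity: E[X] = 137 · (1/2) = (138 − 1) · (1/2) = 137/2 ≈ 68.50000.

E[X] = 137/2 = 68.50000.


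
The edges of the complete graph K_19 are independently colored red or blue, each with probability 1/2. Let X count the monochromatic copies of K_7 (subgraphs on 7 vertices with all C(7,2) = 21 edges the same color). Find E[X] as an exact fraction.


Let X = Σ_S X_S over the C(19, 7) = 50388 subsets S of size 7, where X_S = 1 if the K_7 on S is monochromatic.
For a fixed S, the K_7 on S has C(7, 2) = 21 edges. P[all 21 edges red] = (1/2)^21, and likewise for blue, so P[monochromatic] = 2·(1/2)^21 = 2^{1 − 21} = 1/1048576.
By linearity: E[X] = C(19, 7) · 2^{1 − 21} = 50388 · 1/1048576 = 12597/262144.
Numerically: E[X] ≈ 0.048.

E[X] = C(19,7)·2^(1−C(7,2)) = 12597/262144 ≈ 0.048.


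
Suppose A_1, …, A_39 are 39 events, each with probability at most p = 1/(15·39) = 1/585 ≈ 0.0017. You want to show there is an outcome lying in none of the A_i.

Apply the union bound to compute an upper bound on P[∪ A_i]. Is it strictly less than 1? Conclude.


Union bound: P[∪_{i=1}^{39} A_i] ≤ Σ_i P[A_i] ≤ 39·p = 39·(1/585) = 1/15.
Numerically: 1/15 ≈ 0.0667.
Is 1/15 < 1? YES.
Since P[∪ A_i] ≤ 1/15 < 1, the complement has P[∩ A_i^c] ≥ 1 − 1/15 = 14/15 > 0, so some outcome avoids every A_i.

39·p = 1/15 ≈ 0.0667; existence CERTIFIED by the union bound.


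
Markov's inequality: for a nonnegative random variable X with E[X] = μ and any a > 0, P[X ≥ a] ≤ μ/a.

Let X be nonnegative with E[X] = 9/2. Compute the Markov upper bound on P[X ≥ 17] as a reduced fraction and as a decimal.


μ = E[X] = 9/2, a = 17.
Markov: P[X ≥ 17] ≤ μ/a = (9/2)/17 = 9/34.
Numerically: ≈ 0.2647.
(Since a = 17 > μ = 4.5000, the bound 9/34 is < 1 and informative.)

P[X ≥ 17] ≤ 9/34 ≈ 0.2647.


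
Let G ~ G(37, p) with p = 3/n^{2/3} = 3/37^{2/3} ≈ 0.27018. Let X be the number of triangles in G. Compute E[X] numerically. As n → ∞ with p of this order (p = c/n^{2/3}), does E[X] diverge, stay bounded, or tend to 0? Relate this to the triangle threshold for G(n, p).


Number of potential triangles: C(37, 3) = 7770.
Each occurs with probability p³ ≈ (0.27018)³ ≈ 1.97224251e-02.
By linearity: E[X] = C(37, 3)·p³ ≈ 7770 · 1.97224251e-02 ≈ 153.243243.
Since α = 2/3 < 1, p = c/n^{2/3} ≫ 1/n is above the triangle threshold p ~ 1/n. Asymptotically E[X] ~ (c³/6)·n^{3(1−α)} = (3³/6)·n^{1} → ∞; triangles are abundant w.h.p.

E[X] ≈ 153.243243; in regime p = Θ(1/n^{2/3}) E[X] diverges (above the triangle threshold p ~ 1/n).


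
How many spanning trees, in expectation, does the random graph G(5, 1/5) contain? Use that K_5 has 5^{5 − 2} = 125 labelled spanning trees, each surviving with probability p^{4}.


K_5 has 5^{5 − 2} = 125 labelled spanning trees.
For each such spanning tree H, let X_H = 1 if all 4 edges of H are present in G. Then P[X_H = 1] = p^{4} = (1/5)^{4} = 1/625.
Summing the indicators: E[X] = Σ_H E[X_H] = 125 · p^{4} = 125 · 1/625 = 1/5.
Numerically: E[X] ≈ 0.2.

E[X] = 125 · (1/5)^{4} = 1/5 ≈ 0.2.


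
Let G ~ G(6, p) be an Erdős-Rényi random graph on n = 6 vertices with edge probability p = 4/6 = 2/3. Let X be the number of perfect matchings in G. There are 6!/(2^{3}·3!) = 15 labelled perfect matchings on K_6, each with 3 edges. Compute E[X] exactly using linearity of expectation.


K_6 has 6!/(2^{3}·3!) = 15 labelled perfect matchings.
For each such perfect matching H, let X_H = 1 if all 3 edges of H are present in G. Then P[X_H = 1] = p^{3} = (2/3)^{3} = 8/27.
By linearity of expectation: E[X] = Σ_H E[X_H] = 15 · p^{3} = 15 · 8/27 = 40/9.
Numerically: E[X] ≈ 4.44.

E[X] = 15 · (2/3)^{3} = 40/9 ≈ 4.44.


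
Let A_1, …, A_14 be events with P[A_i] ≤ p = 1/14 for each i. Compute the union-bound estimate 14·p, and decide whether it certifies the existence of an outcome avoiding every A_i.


Union bound: P[∪_{i=1}^{14} A_i] ≤ Σ_i P[A_i] ≤ 14·p = 14·(1/14) = 1.
Numerically: 1 ≈ 1.00000.
Is 1 < 1? NO.
Since the bound 1 is ≥ 1, the union bound is uninformative here; it does NOT by itself certify existence.

14·p = 1 ≈ 1.00000; existence NOT certified by the union bound.


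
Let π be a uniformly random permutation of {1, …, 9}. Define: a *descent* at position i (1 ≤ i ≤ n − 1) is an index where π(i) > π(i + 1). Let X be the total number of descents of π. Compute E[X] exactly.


Write X = Σ X_I over i = 1, …, 8, with X_I the indicator of one descent.
There are 8 indicators.
For each fixed i, the pair (π(i), π(i+1)) is a uniformly random ordered pair of distinct values from {1, …, 9}; by symmetry P[π(i) > π(i+1)] = 1/2.
By linearity: E[X] = 8 · (1/2) = (9 − 1) · (1/2) = 4 ≈ 4.0000.

E[X] = 4 = 4.0000.


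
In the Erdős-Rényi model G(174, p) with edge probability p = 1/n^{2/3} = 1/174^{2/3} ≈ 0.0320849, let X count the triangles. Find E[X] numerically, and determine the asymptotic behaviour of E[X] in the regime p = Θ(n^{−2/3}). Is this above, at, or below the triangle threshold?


Number of potential triangles: C(174, 3) = 862924.
Each occurs with probability p³ ≈ (0.0320849)³ ≈ 3.30294623e-05.
By linearity: E[X] = C(174, 3)·p³ ≈ 862924 · 3.30294623e-05 ≈ 28.501916.
Since α = 2/3 < 1, p = c/n^{2/3} ≫ 1/n is above the triangle threshold p ~ 1/n. Asymptotically E[X] ~ (c³/6)·n^{3(1−α)} = (1³/6)·n^{1} → ∞; triangles are abundant w.h.p.

E[X] ≈ 28.501916; in regime p = Θ(1/n^{2/3}) E[X] diverges (above the triangle threshold p ~ 1/n).


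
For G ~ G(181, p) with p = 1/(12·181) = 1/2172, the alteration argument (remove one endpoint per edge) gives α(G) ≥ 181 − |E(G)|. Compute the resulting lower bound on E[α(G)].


E[|E(G)|] = C(181, 2)·p = 16290 · (1/2172) = 15/2.
E[α(G)] ≥ n − E[|E(G)|] = 181 − 15/2 = 347/2.
Numerically: ≈ 173.500.
(This is only a lower bound; the true E[α(G)] may be larger.)

E[α(G)] ≥ 347/2 ≈ 173.500.


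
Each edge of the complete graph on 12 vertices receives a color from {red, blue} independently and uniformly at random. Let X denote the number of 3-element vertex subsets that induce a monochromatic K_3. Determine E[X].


Let X = Σ_S X_S over the C(12, 3) = 220 subsets S of size 3, where X_S = 1 if the K_3 on S is monochromatic.
For a fixed S, the K_3 on S has C(3, 2) = 3 edges. P[all 3 edges red] = (1/2)^3, and likewise for blue, so P[monochromatic] = 2·(1/2)^3 = 2^{1 − 3} = 1/4.
Summing: E[X] = C(12, 3) · 2^{1 − 3} = 220 · 1/4 = 55.
Numerically: E[X] ≈ 55.000.

E[X] = C(12,3)·2^(1−C(3,2)) = 55 ≈ 55.000.


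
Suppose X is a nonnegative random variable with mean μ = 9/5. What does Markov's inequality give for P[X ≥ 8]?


μ = E[X] = 9/5, a = 8.
Markov: P[X ≥ 8] ≤ μ/a = (9/5)/8 = 9/40.
Numerically: ≈ 0.2250.
(Since a = 8 > μ = 1.8000, the bound 9/40 is < 1 and informative.)

P[X ≥ 8] ≤ 9/40 ≈ 0.2250.


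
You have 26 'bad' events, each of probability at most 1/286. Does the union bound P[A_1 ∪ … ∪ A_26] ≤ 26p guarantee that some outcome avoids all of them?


Union bound: P[∪_{i=1}^{26} A_i] ≤ Σ_i P[A_i] ≤ 26·p = 26·(1/286) = 1/11.
Numerically: 1/11 ≈ 0.090909.
Is 1/11 < 1? YES.
Since P[∪ A_i] ≤ 1/11 < 1, the complement has P[∩ A_i^c] ≥ 1 − 1/11 = 10/11 > 0, so some outcome avoids every A_i.

26·p = 1/11 ≈ 0.090909; existence CERTIFIED by the union bound.


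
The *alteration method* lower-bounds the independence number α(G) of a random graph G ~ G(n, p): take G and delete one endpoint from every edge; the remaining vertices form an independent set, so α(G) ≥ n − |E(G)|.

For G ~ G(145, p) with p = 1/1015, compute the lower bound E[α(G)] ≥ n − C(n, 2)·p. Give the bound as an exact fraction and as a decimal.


E[|E(G)|] = C(145, 2)·p = 10440 · (1/1015) = 72/7.
E[α(G)] ≥ n − E[|E(G)|] = 145 − 72/7 = 943/7.
Numerically: ≈ 134.714286.
(This is only a lower bound; the true E[α(G)] may be larger.)

E[α(G)] ≥ 943/7 ≈ 134.714286.


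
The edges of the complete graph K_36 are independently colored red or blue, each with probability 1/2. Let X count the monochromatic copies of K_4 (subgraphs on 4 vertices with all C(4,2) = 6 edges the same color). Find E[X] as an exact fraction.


Let X = Σ_S X_S over the C(36, 4) = 58905 subsets S of size 4, where X_S = 1 if the K_4 on S is monochromatic.
For a fixed S, the K_4 on S has C(4, 2) = 6 edges. P[all 6 edges red] = (1/2)^6, and likewise for blue, so P[monochromatic] = 2·(1/2)^6 = 2^{1 − 6} = 1/32.
By linearity of expectation: E[X] = C(36, 4) · 2^{1 − 6} = 58905 · 1/32 = 58905/32.
Numerically: E[X] ≈ 1840.78125.

E[X] = C(36,4)·2^(1−C(4,2)) = 58905/32 ≈ 1840.78125.


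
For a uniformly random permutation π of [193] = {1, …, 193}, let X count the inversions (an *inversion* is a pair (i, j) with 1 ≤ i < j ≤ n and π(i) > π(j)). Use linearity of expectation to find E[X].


Write X = Σ X_I over the C(193, 2) = 18528 pairs i < j, with X_I the indicator of one inversion.
There are 18528 indicators.
For each fixed pair i < j, the values π(i) and π(j) are two distinct elements of {1, …, 193} in uniformly random order; by symmetry P[π(i) > π(j)] = 1/2.
By linearity: E[X] = 18528 · (1/2) = C(193, 2) · (1/2) = 18528/2 = 9264 ≈ 9264.00000.

E[X] = 9264 = 9264.00000.


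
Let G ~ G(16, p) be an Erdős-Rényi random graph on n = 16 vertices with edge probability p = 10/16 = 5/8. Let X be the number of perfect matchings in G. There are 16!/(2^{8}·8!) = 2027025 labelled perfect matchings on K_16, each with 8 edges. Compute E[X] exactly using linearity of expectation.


K_16 has 16!/(2^{8}·8!) = 2027025 labelled perfect matchings.
For each such perfect matching H, let X_H = 1 if all 8 edges of H are present in G. Then P[X_H = 1] = p^{8} = (5/8)^{8} = 390625/16777216.
By linearity: E[X] = Σ_H E[X_H] = 2027025 · p^{8} = 2027025 · 390625/16777216 = 791806640625/16777216.
Numerically: E[X] ≈ 4.72e+04.

E[X] = 2027025 · (5/8)^{8} = 791806640625/16777216 ≈ 4.72e+04.


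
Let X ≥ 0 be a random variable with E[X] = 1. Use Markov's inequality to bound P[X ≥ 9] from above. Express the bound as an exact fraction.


μ = E[X] = 1, a = 9.
Markov: P[X ≥ 9] ≤ μ/a = (1)/9 = 1/9.
Numerically: ≈ 0.111.
(Since a = 9 > μ = 1.000, the bound 1/9 is < 1 and informative.)

P[X ≥ 9] ≤ 1/9 ≈ 0.111.


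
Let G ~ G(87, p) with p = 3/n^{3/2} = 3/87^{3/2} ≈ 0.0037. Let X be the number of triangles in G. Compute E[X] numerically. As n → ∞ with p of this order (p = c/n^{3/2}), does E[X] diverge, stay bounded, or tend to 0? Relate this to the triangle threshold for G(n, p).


Number of potential triangles: C(87, 3) = 105995.
Each occurs with probability p³ ≈ (0.0037)³ ≈ 5.05274e-08.
By linearity: E[X] = C(87, 3)·p³ ≈ 105995 · 5.05274e-08 ≈ 0.005.
Since α = 3/2 > 1, p = c/n^{3/2} = o(1/n) is below the triangle threshold p ~ 1/n. Asymptotically E[X] ~ (c³/6)·n^{3(1−α)} = (3³/6)·n^{-1.5} → 0, so by Markov's inequality G has no triangles w.h.p.

E[X] ≈ 0.005; in regime p = Θ(1/n^{3/2}) E[X] tends to 0 (below the triangle threshold p ~ 1/n).


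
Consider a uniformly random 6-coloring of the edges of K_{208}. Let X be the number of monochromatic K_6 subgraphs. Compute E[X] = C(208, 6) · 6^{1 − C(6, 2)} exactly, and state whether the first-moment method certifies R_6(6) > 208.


E[X] = C(208, 6) · 6^{1 − 15} = 104579959848 · 6^{−14} = 104579959848/78364164096.
As a reduced fraction: E[X] = 4357498327/3265173504 ≈ 1.334538.
Is E[X] < 1? NO.
Since E[X] ≥ 1, the first-moment bound is inconclusive at n = 208; it does NOT by itself certify R_6(6) > 208.

E[X] = 4357498327/3265173504 ≈ 1.334538; E[X] ≥ 1; first-moment method inconclusive here.


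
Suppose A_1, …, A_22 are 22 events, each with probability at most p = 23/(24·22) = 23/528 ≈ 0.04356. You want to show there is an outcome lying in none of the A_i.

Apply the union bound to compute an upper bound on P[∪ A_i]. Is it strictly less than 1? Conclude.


Union bound: P[∪_{i=1}^{22} A_i] ≤ Σ_i P[A_i] ≤ 22·p = 22·(23/528) = 23/24.
Numerically: 23/24 ≈ 0.95833.
Is 23/24 < 1? YES.
Since P[∪ A_i] ≤ 23/24 < 1, the complement has P[∩ A_i^c] ≥ 1 − 23/24 = 1/24 > 0, so some outcome avoids every A_i.

22·p = 23/24 ≈ 0.95833; existence CERTIFIED by the union bound.


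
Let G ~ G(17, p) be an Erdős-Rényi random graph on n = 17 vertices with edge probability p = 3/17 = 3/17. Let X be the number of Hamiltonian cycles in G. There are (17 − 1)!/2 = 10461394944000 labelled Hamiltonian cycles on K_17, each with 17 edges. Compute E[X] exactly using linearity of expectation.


K_17 has (17 − 1)!/2 = 10461394944000 labelled Hamiltonian cycles.
For each such Hamiltonian cycle H, let X_H = 1 if all 17 edges of H are present in G. Then P[X_H = 1] = p^{17} = (3/17)^{17} = 129140163/827240261886336764177.
By linearity of expectation: E[X] = Σ_H E[X_H] = 10461394944000 · p^{17} = 10461394944000 · 129140163/827240261886336764177 = 1350986248275535872000/827240261886336764177.
Numerically: E[X] ≈ 1.63.

E[X] = 10461394944000 · (3/17)^{17} = 1350986248275535872000/827240261886336764177 ≈ 1.63.


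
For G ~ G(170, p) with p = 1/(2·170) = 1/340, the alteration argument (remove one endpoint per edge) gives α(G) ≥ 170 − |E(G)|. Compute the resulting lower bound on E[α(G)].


E[|E(G)|] = C(170, 2)·p = 14365 · (1/340) = 169/4.
E[α(G)] ≥ n − E[|E(G)|] = 170 − 169/4 = 511/4.
Numerically: ≈ 127.750.
(This is only a lower bound; the true E[α(G)] may be larger.)

E[α(G)] ≥ 511/4 ≈ 127.750.


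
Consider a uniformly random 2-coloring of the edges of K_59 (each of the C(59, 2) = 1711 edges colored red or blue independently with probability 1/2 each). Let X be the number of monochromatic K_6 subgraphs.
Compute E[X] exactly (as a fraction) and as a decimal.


Let X = Σ_S X_S over the C(59, 6) = 45057474 subsets S of size 6, where X_S = 1 if the K_6 on S is monochromatic.
For a fixed S, the K_6 on S has C(6, 2) = 15 edges. P[all 15 edges red] = (1/2)^15, and likewise for blue, so P[monochromatic] = 2·(1/2)^15 = 2^{1 − 15} = 1/16384.
By linearity: E[X] = C(59, 6) · 2^{1 − 15} = 45057474 · 1/16384 = 22528737/8192.
Numerically: E[X] ≈ 2750.08997.

E[X] = C(59,6)·2^(1−C(6,2)) = 22528737/8192 ≈ 2750.08997.


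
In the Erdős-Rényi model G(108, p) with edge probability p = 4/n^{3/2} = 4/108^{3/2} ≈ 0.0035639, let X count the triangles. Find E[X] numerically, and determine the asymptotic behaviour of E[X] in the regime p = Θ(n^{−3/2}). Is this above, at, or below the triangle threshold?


Number of potential triangles: C(108, 3) = 204156.
Each occurs with probability p³ ≈ (0.0035639)³ ≈ 4.5266100e-08.
By linearity: E[X] = C(108, 3)·p³ ≈ 204156 · 4.5266100e-08 ≈ 0.00924.
Since α = 3/2 > 1, p = c/n^{3/2} = o(1/n) is below the triangle threshold p ~ 1/n. Asymptotically E[X] ~ (c³/6)·n^{3(1−α)} = (4³/6)·n^{-1.5} → 0, so by Markov's inequality G has no triangles w.h.p.

E[X] ≈ 0.00924; in regime p = Θ(1/n^{3/2}) E[X] tends to 0 (below the triangle threshold p ~ 1/n).


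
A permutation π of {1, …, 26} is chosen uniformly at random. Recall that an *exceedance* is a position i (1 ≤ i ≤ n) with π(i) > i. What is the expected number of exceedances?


Write X = Σ_{i=1}^{26} X_i, where X_i = 1_{π(i) > i}.
For each fixed i, π(i) is uniform over {1, …, 26} (marginal of a uniform permutation), so P[π(i) > i] = (n − i)/n. Summing: Σ_{i=1}^{26} (n − i)/n = (0 + 1 + … + 25)/26 = 26(26 − 1)/(2·26) = (26 − 1)/2.
Hence E[X] = Σ_{i=1}^{26} (26 − i)/26 = 25/2 ≈ 12.500.

E[X] = 25/2 = 12.500.


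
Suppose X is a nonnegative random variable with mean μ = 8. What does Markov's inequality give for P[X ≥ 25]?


μ = E[X] = 8, a = 25.
Markov: P[X ≥ 25] ≤ μ/a = (8)/25 = 8/25.
Numerically: ≈ 0.3200.
(Since a = 25 > μ = 8.0000, the bound 8/25 is < 1 and informative.)

P[X ≥ 25] ≤ 8/25 ≈ 0.3200.


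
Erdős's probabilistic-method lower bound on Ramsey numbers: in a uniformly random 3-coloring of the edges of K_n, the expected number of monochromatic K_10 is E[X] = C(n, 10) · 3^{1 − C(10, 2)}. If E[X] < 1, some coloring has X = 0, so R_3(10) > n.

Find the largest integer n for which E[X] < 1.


We need C(n, 10) · 3^{1 − 45} < 1, i.e. C(n, 10) < 3^{45 − 1} = 984770902183611232881.
Check values of n near the boundary:
  n = 567: C(567, 10) = 873787071273467749398; 873787071273467749398 < 984770902183611232881? YES
  n = 568: C(568, 10) = 889446337783744949208; 889446337783744949208 < 984770902183611232881? YES
  n = 569: C(569, 10) = 905357721286137524328; 905357721286137524328 < 984770902183611232881? YES
  n = 570: C(570, 10) = 921524823451961408691; 921524823451961408691 < 984770902183611232881? YES
  n = 571: C(571, 10) = 937951290893172842001; 937951290893172842001 < 984770902183611232881? YES
  n = 572: C(572, 10) = 954640815642161682606; 954640815642161682606 < 984770902183611232881? YES
  n = 573: C(573, 10) = 971597135635805762226; 971597135635805762226 < 984770902183611232881? YES
  n = 574: C(574, 10) = 988824035203816502691; 988824035203816502691 < 984770902183611232881? NO
  n = 575: C(575, 10) = 1006325345561406175305; 1006325345561406175305 < 984770902183611232881? NO
  n = 576: C(576, 10) = 1024104945306307344480; 1024104945306307344480 < 984770902183611232881? NO
The largest n with C(n, 10) < 984770902183611232881 is n = 573 (where E[X] = 35985079097622435638/36472996377170786403 ≈ 0.9866). Hence R_3(10) > 573, i.e. R_3(10) ≥ 574.

Largest n = 573; hence R_3(10) > 573.


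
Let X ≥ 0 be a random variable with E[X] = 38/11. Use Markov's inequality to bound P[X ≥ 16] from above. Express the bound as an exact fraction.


μ = E[X] = 38/11, a = 16.
Markov: P[X ≥ 16] ≤ μ/a = (38/11)/16 = 19/88.
Numerically: ≈ 0.216.
(Since a = 16 > μ = 3.455, the bound 19/88 is < 1 and informative.)

P[X ≥ 16] ≤ 19/88 ≈ 0.216.


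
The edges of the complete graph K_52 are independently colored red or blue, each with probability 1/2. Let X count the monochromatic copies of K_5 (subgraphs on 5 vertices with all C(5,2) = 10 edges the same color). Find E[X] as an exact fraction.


Let X = Σ_S X_S over the C(52, 5) = 2598960 subsets S of size 5, where X_S = 1 if the K_5 on S is monochromatic.
For a fixed S, the K_5 on S has C(5, 2) = 10 edges. P[all 10 edges red] = (1/2)^10, and likewise for blue, so P[monochromatic] = 2·(1/2)^10 = 2^{1 − 10} = 1/512.
Summing: E[X] = C(52, 5) · 2^{1 − 10} = 2598960 · 1/512 = 162435/32.
Numerically: E[X] ≈ 5076.093750.

E[X] = C(52,5)·2^(1−C(5,2)) = 162435/32 ≈ 5076.093750.


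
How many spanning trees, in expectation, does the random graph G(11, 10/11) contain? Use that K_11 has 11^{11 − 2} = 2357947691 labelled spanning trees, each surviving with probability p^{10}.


K_11 has 11^{11 − 2} = 2357947691 labelled spanning trees.
For each such spanning tree H, let X_H = 1 if all 10 edges of H are present in G. Then P[X_H = 1] = p^{10} = (10/11)^{10} = 10000000000/25937424601.
Summing the indicators: E[X] = Σ_H E[X_H] = 2357947691 · p^{10} = 2357947691 · 10000000000/25937424601 = 10000000000/11.
Numerically: E[X] ≈ 9.0909e+08.

E[X] = 2357947691 · (10/11)^{10} = 10000000000/11 ≈ 9.0909e+08.


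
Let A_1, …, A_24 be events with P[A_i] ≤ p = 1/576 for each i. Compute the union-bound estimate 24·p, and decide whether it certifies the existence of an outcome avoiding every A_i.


Union bound: P[∪_{i=1}^{24} A_i] ≤ Σ_i P[A_i] ≤ 24·p = 24·(1/576) = 1/24.
Numerically: 1/24 ≈ 0.042.
Is 1/24 < 1? YES.
Since P[∪ A_i] ≤ 1/24 < 1, the complement has P[∩ A_i^c] ≥ 1 − 1/24 = 23/24 > 0, so some outcome avoids every A_i.

24·p = 1/24 ≈ 0.042; existence CERTIFIED by the union bound.


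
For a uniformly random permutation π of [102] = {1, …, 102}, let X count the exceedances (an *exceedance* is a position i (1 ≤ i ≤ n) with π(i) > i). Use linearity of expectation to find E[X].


Write X = Σ_{i=1}^{102} X_i, where X_i = 1_{π(i) > i}.
For each fixed i, π(i) is uniform over {1, …, 102} (marginal of a uniform permutation), so P[π(i) > i] = (n − i)/n. Summing: Σ_{i=1}^{102} (n − i)/n = (0 + 1 + … + 101)/102 = 102(102 − 1)/(2·102) = (102 − 1)/2.
Hence E[X] = Σ_{i=1}^{102} (102 − i)/102 = 101/2 ≈ 50.5000.

E[X] = 101/2 = 50.5000.


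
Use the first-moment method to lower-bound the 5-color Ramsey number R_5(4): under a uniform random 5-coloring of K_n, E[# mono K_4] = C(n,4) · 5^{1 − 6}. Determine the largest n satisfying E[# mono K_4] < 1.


We need C(n, 4) · 5^{1 − 6} < 1, i.e. C(n, 4) < 5^{6 − 1} = 3125.
Check values of n near the boundary:
  n = 14: C(14, 4) = 1001; 1001 < 3125? YES
  n = 15: C(15, 4) = 1365; 1365 < 3125? YES
  n = 16: C(16, 4) = 1820; 1820 < 3125? YES
  n = 17: C(17, 4) = 2380; 2380 < 3125? YES
  n = 18: C(18, 4) = 3060; 3060 < 3125? YES
  n = 19: C(19, 4) = 3876; 3876 < 3125? NO
The largest n with C(n, 4) < 3125 is n = 18 (where E[X] = 612/625 ≈ 0.9792). Hence R_5(4) > 18, i.e. R_5(4) ≥ 19.

Largest n = 18; hence R_5(4) > 18.


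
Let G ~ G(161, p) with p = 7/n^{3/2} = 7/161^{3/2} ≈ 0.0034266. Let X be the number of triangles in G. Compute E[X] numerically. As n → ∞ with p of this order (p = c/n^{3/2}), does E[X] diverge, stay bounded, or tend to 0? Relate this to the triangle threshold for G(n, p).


Number of potential triangles: C(161, 3) = 682640.
Each occurs with probability p³ ≈ (0.0034266)³ ≈ 4.0232561e-08.
By linearity: E[X] = C(161, 3)·p³ ≈ 682640 · 4.0232561e-08 ≈ 0.02746.
Since α = 3/2 > 1, p = c/n^{3/2} = o(1/n) is below the triangle threshold p ~ 1/n. Asymptotically E[X] ~ (c³/6)·n^{3(1−α)} = (7³/6)·n^{-1.5} → 0, so by Markov's inequality G has no triangles w.h.p.

E[X] ≈ 0.02746; in regime p = Θ(1/n^{3/2}) E[X] tends to 0 (below the triangle threshold p ~ 1/n).


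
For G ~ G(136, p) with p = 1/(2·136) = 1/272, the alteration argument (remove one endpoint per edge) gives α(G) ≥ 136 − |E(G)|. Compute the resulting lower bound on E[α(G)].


E[|E(G)|] = C(136, 2)·p = 9180 · (1/272) = 135/4.
E[α(G)] ≥ n − E[|E(G)|] = 136 − 135/4 = 409/4.
Numerically: ≈ 102.2500.
(This is only a lower bound; the true E[α(G)] may be larger.)

E[α(G)] ≥ 409/4 ≈ 102.2500.


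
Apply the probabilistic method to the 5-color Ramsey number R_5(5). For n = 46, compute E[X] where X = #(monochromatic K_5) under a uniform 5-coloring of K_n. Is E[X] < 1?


E[X] = C(46, 5) · 5^{1 − 10} = 1370754 · 5^{−9} = 1370754/1953125.
As a reduced fraction: E[X] = 1370754/1953125 ≈ 0.70183.
Is E[X] < 1? YES.
Since E[X] < 1, there exists a 5-coloring of K_{46} with no monochromatic K_5; hence R_5(5) > 46.

E[X] = 1370754/1953125 ≈ 0.70183; E[X] < 1, so R_5(5) > 46.


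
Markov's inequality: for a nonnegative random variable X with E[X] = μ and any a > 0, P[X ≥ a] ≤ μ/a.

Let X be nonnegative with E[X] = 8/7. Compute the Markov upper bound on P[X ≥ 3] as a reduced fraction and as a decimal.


μ = E[X] = 8/7, a = 3.
Markov: P[X ≥ 3] ≤ μ/a = (8/7)/3 = 8/21.
Numerically: ≈ 0.380952.
(Since a = 3 > μ = 1.142857, the bound 8/21 is < 1 and informative.)

P[X ≥ 3] ≤ 8/21 ≈ 0.380952.


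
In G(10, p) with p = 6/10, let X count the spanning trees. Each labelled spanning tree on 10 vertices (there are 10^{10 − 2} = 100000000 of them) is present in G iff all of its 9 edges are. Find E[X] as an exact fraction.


K_10 has 10^{10 − 2} = 100000000 labelled spanning trees.
For each such spanning tree H, let X_H = 1 if all 9 edges of H are present in G. Then P[X_H = 1] = p^{9} = (3/5)^{9} = 19683/1953125.
By linearity: E[X] = Σ_H E[X_H] = 100000000 · p^{9} = 100000000 · 19683/1953125 = 5038848/5.
Numerically: E[X] ≈ 1.00777e+06.

E[X] = 100000000 · (3/5)^{9} = 5038848/5 ≈ 1.00777e+06.


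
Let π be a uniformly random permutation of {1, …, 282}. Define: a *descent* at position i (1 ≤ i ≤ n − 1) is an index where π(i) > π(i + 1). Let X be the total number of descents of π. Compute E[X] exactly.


Write X = Σ X_I over i = 1, …, 281, with X_I the indicator of one descent.
There are 281 indicators.
For each fixed i, the pair (π(i), π(i+1)) is a uniformly random ordered pair of distinct values from {1, …, 282}; by symmetry P[π(i) > π(i+1)] = 1/2.
By linearity: E[X] = 281 · (1/2) = (282 − 1) · (1/2) = 281/2 ≈ 140.50000.

E[X] = 281/2 = 140.50000.


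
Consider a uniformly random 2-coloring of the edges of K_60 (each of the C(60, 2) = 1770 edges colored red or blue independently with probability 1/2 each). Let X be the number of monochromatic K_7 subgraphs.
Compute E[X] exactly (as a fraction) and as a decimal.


Let X = Σ_S X_S over the C(60, 7) = 386206920 subsets S of size 7, where X_S = 1 if the K_7 on S is monochromatic.
For a fixed S, the K_7 on S has C(7, 2) = 21 edges. P[all 21 edges red] = (1/2)^21, and likewise for blue, so P[monochromatic] = 2·(1/2)^21 = 2^{1 − 21} = 1/1048576.
Summing: E[X] = C(60, 7) · 2^{1 − 21} = 386206920 · 1/1048576 = 48275865/131072.
Numerically: E[X] ≈ 368.316.

E[X] = C(60,7)·2^(1−C(7,2)) = 48275865/131072 ≈ 368.316.


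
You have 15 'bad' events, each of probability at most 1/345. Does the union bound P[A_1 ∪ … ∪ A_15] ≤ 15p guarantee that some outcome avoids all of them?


Union bound: P[∪_{i=1}^{15} A_i] ≤ Σ_i P[A_i] ≤ 15·p = 15·(1/345) = 1/23.
Numerically: 1/23 ≈ 0.0434783.
Is 1/23 < 1? YES.
Since P[∪ A_i] ≤ 1/23 < 1, the complement has P[∩ A_i^c] ≥ 1 − 1/23 = 22/23 > 0, so some outcome avoids every A_i.

15·p = 1/23 ≈ 0.0434783; existence CERTIFIED by the union bound.


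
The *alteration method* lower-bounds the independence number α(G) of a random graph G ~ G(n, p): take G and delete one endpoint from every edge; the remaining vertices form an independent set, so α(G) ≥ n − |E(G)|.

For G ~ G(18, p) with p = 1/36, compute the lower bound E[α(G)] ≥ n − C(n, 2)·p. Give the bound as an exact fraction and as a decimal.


E[|E(G)|] = C(18, 2)·p = 153 · (1/36) = 17/4.
E[α(G)] ≥ n − E[|E(G)|] = 18 − 17/4 = 55/4.
Numerically: ≈ 13.75000.
(This is only a lower bound; the true E[α(G)] may be larger.)

E[α(G)] ≥ 55/4 ≈ 13.75000.


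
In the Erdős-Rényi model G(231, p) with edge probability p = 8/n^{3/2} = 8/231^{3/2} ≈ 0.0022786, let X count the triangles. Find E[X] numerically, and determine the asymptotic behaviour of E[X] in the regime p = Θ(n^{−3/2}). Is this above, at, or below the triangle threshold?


Number of potential triangles: C(231, 3) = 2027795.
Each occurs with probability p³ ≈ (0.0022786)³ ≈ 1.1830853e-08.
By linearity: E[X] = C(231, 3)·p³ ≈ 2027795 · 1.1830853e-08 ≈ 0.02399.
Since α = 3/2 > 1, p = c/n^{3/2} = o(1/n) is below the triangle threshold p ~ 1/n. Asymptotically E[X] ~ (c³/6)·n^{3(1−α)} = (8³/6)·n^{-1.5} → 0, so by Markov's inequality G has no triangles w.h.p.

E[X] ≈ 0.02399; in regime p = Θ(1/n^{3/2}) E[X] tends to 0 (below the triangle threshold p ~ 1/n).


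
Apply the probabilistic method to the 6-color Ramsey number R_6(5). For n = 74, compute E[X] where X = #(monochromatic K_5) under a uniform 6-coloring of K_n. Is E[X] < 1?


E[X] = C(74, 5) · 6^{1 − 10} = 16108764 · 6^{−9} = 16108764/10077696.
As a reduced fraction: E[X] = 1342397/839808 ≈ 1.59846.
Is E[X] < 1? NO.
Since E[X] ≥ 1, the first-moment bound is inconclusive at n = 74; it does NOT by itself certify R_6(5) > 74.

E[X] = 1342397/839808 ≈ 1.59846; E[X] ≥ 1; first-moment method inconclusive here.


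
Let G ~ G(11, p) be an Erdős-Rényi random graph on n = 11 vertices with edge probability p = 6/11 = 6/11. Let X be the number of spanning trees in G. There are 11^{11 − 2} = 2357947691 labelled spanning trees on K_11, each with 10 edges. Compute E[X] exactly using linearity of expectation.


K_11 has 11^{11 − 2} = 2357947691 labelled spanning trees.
For each such spanning tree H, let X_H = 1 if all 10 edges of H are present in G. Then P[X_H = 1] = p^{10} = (6/11)^{10} = 60466176/25937424601.
Summing the indicators: E[X] = Σ_H E[X_H] = 2357947691 · p^{10} = 2357947691 · 60466176/25937424601 = 60466176/11.
Numerically: E[X] ≈ 5.4969e+06.

E[X] = 2357947691 · (6/11)^{10} = 60466176/11 ≈ 5.4969e+06.


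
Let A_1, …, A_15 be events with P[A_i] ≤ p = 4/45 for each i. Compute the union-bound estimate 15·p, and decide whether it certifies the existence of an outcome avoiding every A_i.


Union bound: P[∪_{i=1}^{15} A_i] ≤ Σ_i P[A_i] ≤ 15·p = 15·(4/45) = 4/3.
Numerically: 4/3 ≈ 1.333333.
Is 4/3 < 1? NO.
Since the bound 4/3 is ≥ 1, the union bound is uninformative here; it does NOT by itself certify existence.

15·p = 4/3 ≈ 1.333333; existence NOT certified by the union bound.


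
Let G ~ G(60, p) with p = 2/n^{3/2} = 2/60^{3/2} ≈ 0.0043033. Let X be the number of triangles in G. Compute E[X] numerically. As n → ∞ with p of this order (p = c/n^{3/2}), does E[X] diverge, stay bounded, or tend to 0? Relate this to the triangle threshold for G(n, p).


Number of potential triangles: C(60, 3) = 34220.
Each occurs with probability p³ ≈ (0.0043033)³ ≈ 7.9691015e-08.
By linearity: E[X] = C(60, 3)·p³ ≈ 34220 · 7.9691015e-08 ≈ 0.00273.
Since α = 3/2 > 1, p = c/n^{3/2} = o(1/n) is below the triangle threshold p ~ 1/n. Asymptotically E[X] ~ (c³/6)·n^{3(1−α)} = (2³/6)·n^{-1.5} → 0, so by Markov's inequality G has no triangles w.h.p.

E[X] ≈ 0.00273; in regime p = Θ(1/n^{3/2}) E[X] tends to 0 (below the triangle threshold p ~ 1/n).


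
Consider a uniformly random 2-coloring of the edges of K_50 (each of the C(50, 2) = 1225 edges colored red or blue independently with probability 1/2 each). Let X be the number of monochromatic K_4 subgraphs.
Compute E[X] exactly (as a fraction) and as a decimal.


Let X = Σ_S X_S over the C(50, 4) = 230300 subsets S of size 4, where X_S = 1 if the K_4 on S is monochromatic.
For a fixed S, the K_4 on S has C(4, 2) = 6 edges. P[all 6 edges red] = (1/2)^6, and likewise for blue, so P[monochromatic] = 2·(1/2)^6 = 2^{1 − 6} = 1/32.
By linearity of expectation: E[X] = C(50, 4) · 2^{1 − 6} = 230300 · 1/32 = 57575/8.
Numerically: E[X] ≈ 7196.87500.

E[X] = C(50,4)·2^(1−C(4,2)) = 57575/8 ≈ 7196.87500.


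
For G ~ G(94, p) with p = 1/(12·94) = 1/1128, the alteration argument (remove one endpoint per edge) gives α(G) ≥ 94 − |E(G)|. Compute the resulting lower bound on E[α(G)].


E[|E(G)|] = C(94, 2)·p = 4371 · (1/1128) = 31/8.
E[α(G)] ≥ n − E[|E(G)|] = 94 − 31/8 = 721/8.
Numerically: ≈ 90.125000.
(This is only a lower bound; the true E[α(G)] may be larger.)

E[α(G)] ≥ 721/8 ≈ 90.125000.


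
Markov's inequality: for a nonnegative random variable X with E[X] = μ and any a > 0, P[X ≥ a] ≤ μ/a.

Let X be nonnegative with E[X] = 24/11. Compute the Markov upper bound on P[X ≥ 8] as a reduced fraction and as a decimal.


μ = E[X] = 24/11, a = 8.
Markov: P[X ≥ 8] ≤ μ/a = (24/11)/8 = 3/11.
Numerically: ≈ 0.273.
(Since a = 8 > μ = 2.182, the bound 3/11 is < 1 and informative.)

P[X ≥ 8] ≤ 3/11 ≈ 0.273.


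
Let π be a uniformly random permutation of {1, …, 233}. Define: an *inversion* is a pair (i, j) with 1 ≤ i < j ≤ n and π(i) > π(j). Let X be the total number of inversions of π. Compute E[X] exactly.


Write X = Σ X_I over the C(233, 2) = 27028 pairs i < j, with X_I the indicator of one inversion.
There are 27028 indicators.
For each fixed pair i < j, the values π(i) and π(j) are two distinct elements of {1, …, 233} in uniformly random order; by symmetry P[π(i) > π(j)] = 1/2.
By linearity: E[X] = 27028 · (1/2) = C(233, 2) · (1/2) = 27028/2 = 13514 ≈ 13514.0000.

E[X] = 13514 = 13514.0000.


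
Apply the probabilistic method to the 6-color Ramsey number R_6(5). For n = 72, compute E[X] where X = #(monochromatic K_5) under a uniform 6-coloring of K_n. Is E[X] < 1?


E[X] = C(72, 5) · 6^{1 − 10} = 13991544 · 6^{−9} = 13991544/10077696.
As a reduced fraction: E[X] = 194327/139968 ≈ 1.388.
Is E[X] < 1? NO.
Since E[X] ≥ 1, the first-moment bound is inconclusive at n = 72; it does NOT by itself certify R_6(5) > 72.

E[X] = 194327/139968 ≈ 1.388; E[X] ≥ 1; first-moment method inconclusive here.


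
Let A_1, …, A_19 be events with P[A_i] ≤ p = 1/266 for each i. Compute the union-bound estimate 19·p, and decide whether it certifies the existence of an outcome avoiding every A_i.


Union bound: P[∪_{i=1}^{19} A_i] ≤ Σ_i P[A_i] ≤ 19·p = 19·(1/266) = 1/14.
Numerically: 1/14 ≈ 0.07143.
Is 1/14 < 1? YES.
Since P[∪ A_i] ≤ 1/14 < 1, the complement has P[∩ A_i^c] ≥ 1 − 1/14 = 13/14 > 0, so some outcome avoids every A_i.

19·p = 1/14 ≈ 0.07143; existence CERTIFIED by the union bound.


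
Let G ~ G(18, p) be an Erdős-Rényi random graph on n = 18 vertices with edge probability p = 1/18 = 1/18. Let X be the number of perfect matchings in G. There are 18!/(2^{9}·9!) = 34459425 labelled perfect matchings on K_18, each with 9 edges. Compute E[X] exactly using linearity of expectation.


K_18 has 18!/(2^{9}·9!) = 34459425 labelled perfect matchings.
For each such perfect matching H, let X_H = 1 if all 9 edges of H are present in G. Then P[X_H = 1] = p^{9} = (1/18)^{9} = 1/198359290368.
By linearity: E[X] = Σ_H E[X_H] = 34459425 · p^{9} = 34459425 · 1/198359290368 = 425425/2448880128.
Numerically: E[X] ≈ 0.0001737.

E[X] = 34459425 · (1/18)^{9} = 425425/2448880128 ≈ 0.0001737.


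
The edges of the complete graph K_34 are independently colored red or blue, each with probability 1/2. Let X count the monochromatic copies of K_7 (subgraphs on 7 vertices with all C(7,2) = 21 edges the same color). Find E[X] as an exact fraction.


Let X = Σ_S X_S over the C(34, 7) = 5379616 subsets S of size 7, where X_S = 1 if the K_7 on S is monochromatic.
For a fixed S, the K_7 on S has C(7, 2) = 21 edges. P[all 21 edges red] = (1/2)^21, and likewise for blue, so P[monochromatic] = 2·(1/2)^21 = 2^{1 − 21} = 1/1048576.
Summing: E[X] = C(34, 7) · 2^{1 − 21} = 5379616 · 1/1048576 = 168113/32768.
Numerically: E[X] ≈ 5.1304.

E[X] = C(34,7)·2^(1−C(7,2)) = 168113/32768 ≈ 5.1304.


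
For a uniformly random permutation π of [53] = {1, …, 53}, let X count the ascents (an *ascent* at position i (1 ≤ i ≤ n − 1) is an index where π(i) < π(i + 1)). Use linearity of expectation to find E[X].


Write X = Σ X_I over i = 1, …, 52, with X_I the indicator of one ascent.
There are 52 indicators.
For each fixed i, the pair (π(i), π(i+1)) is a uniformly random ordered pair of distinct values from {1, …, 53}; by symmetry P[π(i) < π(i+1)] = 1/2.
By linearity: E[X] = 52 · (1/2) = (53 − 1) · (1/2) = 26 ≈ 26.000000.

E[X] = 26 = 26.000000.


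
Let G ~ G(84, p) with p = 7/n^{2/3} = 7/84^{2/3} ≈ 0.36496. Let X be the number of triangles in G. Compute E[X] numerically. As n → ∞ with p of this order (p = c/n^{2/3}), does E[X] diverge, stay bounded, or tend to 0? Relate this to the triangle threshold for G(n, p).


Number of potential triangles: C(84, 3) = 95284.
Each occurs with probability p³ ≈ (0.36496)³ ≈ 4.86111111e-02.
By linearity: E[X] = C(84, 3)·p³ ≈ 95284 · 4.86111111e-02 ≈ 4631.861111.
Since α = 2/3 < 1, p = c/n^{2/3} ≫ 1/n is above the triangle threshold p ~ 1/n. Asymptotically E[X] ~ (c³/6)·n^{3(1−α)} = (7³/6)·n^{1} → ∞; triangles are abundant w.h.p.

E[X] ≈ 4631.861111; in regime p = Θ(1/n^{2/3}) E[X] diverges (above the triangle threshold p ~ 1/n).


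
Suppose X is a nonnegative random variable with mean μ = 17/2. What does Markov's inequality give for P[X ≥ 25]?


μ = E[X] = 17/2, a = 25.
Markov: P[X ≥ 25] ≤ μ/a = (17/2)/25 = 17/50.
Numerically: ≈ 0.340000.
(Since a = 25 > μ = 8.500000, the bound 17/50 is < 1 and informative.)

P[X ≥ 25] ≤ 17/50 ≈ 0.340000.


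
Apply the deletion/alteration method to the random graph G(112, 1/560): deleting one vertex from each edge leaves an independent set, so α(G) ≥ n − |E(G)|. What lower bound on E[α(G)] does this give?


E[|E(G)|] = C(112, 2)·p = 6216 · (1/560) = 111/10.
E[α(G)] ≥ n − E[|E(G)|] = 112 − 111/10 = 1009/10.
Numerically: ≈ 100.900.
(This is only a lower bound; the true E[α(G)] may be larger.)

E[α(G)] ≥ 1009/10 ≈ 100.900.


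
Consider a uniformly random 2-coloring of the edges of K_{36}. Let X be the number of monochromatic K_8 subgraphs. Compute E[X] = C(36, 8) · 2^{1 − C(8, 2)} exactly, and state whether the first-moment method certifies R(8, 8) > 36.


E[X] = C(36, 8) · 2^{1 − 28} = 30260340 · 2^{−27} = 30260340/134217728.
As a reduced fraction: E[X] = 7565085/33554432 ≈ 0.225.
Is E[X] < 1? YES.
Since E[X] < 1, there exists a 2-coloring of K_{36} with no monochromatic K_8; hence R(8, 8) > 36.

E[X] = 7565085/33554432 ≈ 0.225; E[X] < 1, so R(8, 8) > 36.
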